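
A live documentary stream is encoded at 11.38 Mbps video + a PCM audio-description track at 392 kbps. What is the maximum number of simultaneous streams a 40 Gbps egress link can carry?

3397

Audio: 392 kbps = 0.392 Mbps.
Per-viewer media rate: 11.772 Mbps.
40 Gbps = 40,000 Mbps; 40,000 / 11.772 = 3397.89 → 3397 viewers.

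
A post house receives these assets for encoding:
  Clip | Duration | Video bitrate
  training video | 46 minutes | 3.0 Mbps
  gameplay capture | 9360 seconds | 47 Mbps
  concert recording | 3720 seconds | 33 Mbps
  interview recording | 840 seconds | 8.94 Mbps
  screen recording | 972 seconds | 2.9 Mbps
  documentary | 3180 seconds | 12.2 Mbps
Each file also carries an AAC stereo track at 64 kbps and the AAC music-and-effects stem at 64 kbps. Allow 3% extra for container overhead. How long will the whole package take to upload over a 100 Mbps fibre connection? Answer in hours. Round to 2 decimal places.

1.78 hours

Audio total: 64 + 64 = 128 kbps = 0.128 Mbps.
training video: 3.128 Mbps × 2760 s × 1.03 = 8892.3 Mb
gameplay capture: 47.128 Mbps × 9360 s × 1.03 = 454351.6 Mb
concert recording: 33.128 Mbps × 3720 s × 1.03 = 126933.2 Mb
interview recording: 9.068 Mbps × 840 s × 1.03 = 7845.6 Mb
screen recording: 3.028 Mbps × 972 s × 1.03 = 3031.5 Mb
documentary: 12.328 Mbps × 3180 s × 1.03 = 40379.1 Mb
Total: 641433.4 Mb = 80179.2 MB.
At 100 Mbps: 641433.4 / 100 = 6414 s ≈ 1.78 hours.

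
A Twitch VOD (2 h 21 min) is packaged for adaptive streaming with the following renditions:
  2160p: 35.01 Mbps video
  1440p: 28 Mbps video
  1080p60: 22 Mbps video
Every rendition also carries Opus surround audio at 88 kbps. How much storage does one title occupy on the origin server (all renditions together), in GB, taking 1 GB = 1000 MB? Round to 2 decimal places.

2 h 21 min = 141 min = 8460 s
Audio: 88 kbps = 0.088 Mbps.
Sum of rendition bitrates: (35.01+0.088) + (28+0.088) + (22+0.088) = 85.274 Mbps.
× 8460 s = 721,418 Mb = 90,177 MB = 90.18 GB.

90.18 GB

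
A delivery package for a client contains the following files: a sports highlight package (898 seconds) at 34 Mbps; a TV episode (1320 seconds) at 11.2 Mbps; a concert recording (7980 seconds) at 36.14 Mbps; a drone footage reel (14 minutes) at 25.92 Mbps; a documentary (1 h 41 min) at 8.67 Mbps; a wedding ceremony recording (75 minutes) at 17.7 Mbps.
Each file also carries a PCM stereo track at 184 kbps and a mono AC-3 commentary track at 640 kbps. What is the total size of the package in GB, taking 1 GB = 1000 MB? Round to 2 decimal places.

63.18 GB

Audio total: 184 + 640 = 824 kbps = 0.824 Mbps.
sports highlight package: 34.824 Mbps × 898 s = 31272.0 Mb
TV episode: 12.024 Mbps × 1320 s = 15871.7 Mb
concert recording: 36.964 Mbps × 7980 s = 294972.7 Mb
drone footage reel: 26.744 Mbps × 840 s = 22465.0 Mb
documentary: 9.494 Mbps × 6060 s = 57533.6 Mb
wedding ceremony recording: 18.524 Mbps × 4500 s = 83358.0 Mb
Total: 505473.0 Mb = 63184.1 MB.
= 63.18 GB.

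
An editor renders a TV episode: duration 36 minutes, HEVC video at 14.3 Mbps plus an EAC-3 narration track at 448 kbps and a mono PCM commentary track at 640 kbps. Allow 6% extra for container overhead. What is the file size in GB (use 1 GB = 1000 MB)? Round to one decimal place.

4.4 GB

36 min = 2160 s
Audio total: 448 + 640 = 1088 kbps = 1.088 Mbps.
Total bitrate: 14.3 + 1.088 = 15.388 Mbps.
Stream data: 15.388 Mbps × 2160 s = 33238.1 Mb.
With 6% container overhead: ×1.06.
35,232 Mb ÷ 8 = 4,404 MB → 4.404 GB.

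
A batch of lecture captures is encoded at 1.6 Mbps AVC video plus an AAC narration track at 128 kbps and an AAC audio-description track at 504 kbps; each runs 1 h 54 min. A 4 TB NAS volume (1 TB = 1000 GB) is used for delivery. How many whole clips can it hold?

1 h 54 min = 114 min = 6840 s
Audio total: 128 + 504 = 632 kbps = 0.632 Mbps.
Total bitrate: 2.232 Mbps.
Per item: 2.232 Mbps × 6840 s = 15,267 Mb = 1,908 MB.
Capacity: 4 TB = 32,000,000 Mb; 2096.04 items → 2096 complete.

2096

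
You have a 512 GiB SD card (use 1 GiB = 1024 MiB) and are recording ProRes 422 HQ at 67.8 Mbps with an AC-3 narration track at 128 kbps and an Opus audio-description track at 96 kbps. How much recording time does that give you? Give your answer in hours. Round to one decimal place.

Audio total: 128 + 96 = 224 kbps = 0.224 Mbps.
Total bitrate: 67.8 + 0.224 = 68.024 Mbps.
Capacity: 512 GiB = 4,398,047 Mb.
Recording time: 4,398,047 / 68.024 = 64,654 s ≈ 18.0 hours.

18.0 hours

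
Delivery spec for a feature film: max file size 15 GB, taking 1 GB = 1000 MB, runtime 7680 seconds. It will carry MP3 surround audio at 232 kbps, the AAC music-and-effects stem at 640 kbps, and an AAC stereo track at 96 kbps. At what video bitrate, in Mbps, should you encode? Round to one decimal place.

14.7 Mbps

Budget: 15 GB = 120000.0 Mb.
Total bitrate budget: 120000.0 Mb / 7680 s = 15.625 Mbps.
Audio total: 232 + 640 + 96 = 968 kbps = 0.968 Mbps.
Video: 15.625 − 0.968 = 14.657 Mbps.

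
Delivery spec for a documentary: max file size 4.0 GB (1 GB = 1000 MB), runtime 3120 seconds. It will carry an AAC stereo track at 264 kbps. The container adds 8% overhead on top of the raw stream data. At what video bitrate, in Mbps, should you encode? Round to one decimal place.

9.2 Mbps

Budget: 4.0 GB = 32000.0 Mb.
Stream payload after overhead: 32000.0 / 1.08 = 29629.6 Mb.
Total bitrate budget: 29629.6 Mb / 3120 s = 9.497 Mbps.
Audio: 264 kbps = 0.264 Mbps.
Video: 9.497 − 0.264 = 9.233 Mbps.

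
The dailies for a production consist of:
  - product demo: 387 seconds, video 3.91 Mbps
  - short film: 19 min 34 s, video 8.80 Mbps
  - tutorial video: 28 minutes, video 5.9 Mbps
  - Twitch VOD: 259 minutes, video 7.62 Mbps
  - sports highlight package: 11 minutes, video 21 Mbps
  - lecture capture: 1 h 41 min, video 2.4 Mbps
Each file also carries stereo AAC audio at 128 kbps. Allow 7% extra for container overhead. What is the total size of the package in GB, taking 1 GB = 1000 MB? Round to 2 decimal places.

Audio: 128 kbps = 0.128 Mbps.
product demo: 4.038 Mbps × 387 s × 1.07 = 1672.1 Mb
short film: 8.928 Mbps × 1174 s × 1.07 = 11215.2 Mb
tutorial video: 6.028 Mbps × 1680 s × 1.07 = 10835.9 Mb
Twitch VOD: 7.748 Mbps × 15540 s × 1.07 = 128832.2 Mb
sports highlight package: 21.128 Mbps × 660 s × 1.07 = 14920.6 Mb
lecture capture: 2.528 Mbps × 6060 s × 1.07 = 16392.1 Mb
Total: 183868.0 Mb = 22983.5 MB.
= 22.98 GB.

22.98 GB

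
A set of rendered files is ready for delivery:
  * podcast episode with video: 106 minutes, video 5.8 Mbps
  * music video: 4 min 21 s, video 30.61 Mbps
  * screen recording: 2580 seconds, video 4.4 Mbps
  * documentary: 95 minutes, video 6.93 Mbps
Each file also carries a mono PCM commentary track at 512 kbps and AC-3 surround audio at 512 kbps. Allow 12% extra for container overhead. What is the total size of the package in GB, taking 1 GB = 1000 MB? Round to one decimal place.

15.5 GB

Audio total: 512 + 512 = 1024 kbps = 1.024 Mbps.
podcast episode with video: 6.824 Mbps × 6360 s × 1.12 = 48608.7 Mb
music video: 31.634 Mbps × 261 s × 1.12 = 9247.3 Mb
screen recording: 5.424 Mbps × 2580 s × 1.12 = 15673.2 Mb
documentary: 7.954 Mbps × 5700 s × 1.12 = 50778.3 Mb
Total: 124307.5 Mb = 15538.4 MB.
= 15.54 GB.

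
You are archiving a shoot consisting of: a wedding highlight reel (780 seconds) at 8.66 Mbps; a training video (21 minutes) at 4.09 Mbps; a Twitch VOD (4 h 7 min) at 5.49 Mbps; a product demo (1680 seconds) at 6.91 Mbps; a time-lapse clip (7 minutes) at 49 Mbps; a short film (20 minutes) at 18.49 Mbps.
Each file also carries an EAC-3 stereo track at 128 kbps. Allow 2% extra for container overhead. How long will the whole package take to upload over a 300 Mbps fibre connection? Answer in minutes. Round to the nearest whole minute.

9 minutes

Audio: 128 kbps = 0.128 Mbps.
wedding highlight reel: 8.788 Mbps × 780 s × 1.02 = 6991.7 Mb
training video: 4.218 Mbps × 1260 s × 1.02 = 5421.0 Mb
Twitch VOD: 5.618 Mbps × 14820 s × 1.02 = 84923.9 Mb
product demo: 7.038 Mbps × 1680 s × 1.02 = 12060.3 Mb
time-lapse clip: 49.128 Mbps × 420 s × 1.02 = 21046.4 Mb
short film: 18.618 Mbps × 1200 s × 1.02 = 22788.4 Mb
Total: 153231.8 Mb = 19154.0 MB.
At 300 Mbps: 153231.8 / 300 = 511 s ≈ 8.51 minutes.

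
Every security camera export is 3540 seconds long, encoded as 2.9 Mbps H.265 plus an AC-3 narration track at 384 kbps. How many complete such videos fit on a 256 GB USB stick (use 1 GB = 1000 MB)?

176

Audio: 384 kbps = 0.384 Mbps.
Total bitrate: 3.284 Mbps.
Per item: 3.284 Mbps × 3540 s = 11,625 Mb = 1,453 MB.
Capacity: 256 GB = 2,048,000 Mb; 176.17 items → 176 complete.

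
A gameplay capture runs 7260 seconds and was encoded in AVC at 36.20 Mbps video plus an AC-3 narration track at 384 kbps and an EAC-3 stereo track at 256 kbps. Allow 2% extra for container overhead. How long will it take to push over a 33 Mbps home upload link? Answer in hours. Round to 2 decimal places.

2.30 hours

Audio total: 384 + 256 = 640 kbps = 0.640 Mbps.
Total bitrate: 36.840 Mbps.
File: 36.840 Mbps × 7260 s = 267458.4 Mb.
With 2% container overhead: ×1.02. → 272807.6 Mb.
At 33 Mbps: 272807.6 / 33 = 8266.9 s ≈ 2.3 hours.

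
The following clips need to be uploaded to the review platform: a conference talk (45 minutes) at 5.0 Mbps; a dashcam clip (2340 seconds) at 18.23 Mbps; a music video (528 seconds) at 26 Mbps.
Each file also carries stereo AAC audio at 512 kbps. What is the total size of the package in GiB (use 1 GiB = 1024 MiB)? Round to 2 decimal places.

Audio: 512 kbps = 0.512 Mbps.
conference talk: 5.512 Mbps × 2700 s = 14882.4 Mb
dashcam clip: 18.742 Mbps × 2340 s = 43856.3 Mb
music video: 26.512 Mbps × 528 s = 13998.3 Mb
Total: 72737.0 Mb = 9092.1 MB.
= 8.468 GiB.

8.47 GiB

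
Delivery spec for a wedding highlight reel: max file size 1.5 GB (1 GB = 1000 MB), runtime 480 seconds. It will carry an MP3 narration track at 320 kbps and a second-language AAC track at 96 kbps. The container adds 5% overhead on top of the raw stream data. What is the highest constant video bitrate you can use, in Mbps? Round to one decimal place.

23.4 Mbps

Budget: 1.5 GB = 12000.0 Mb.
Stream payload after overhead: 12000.0 / 1.05 = 11428.6 Mb.
Total bitrate budget: 11428.6 Mb / 480 s = 23.810 Mbps.
Audio total: 320 + 96 = 416 kbps = 0.416 Mbps.
Video: 23.810 − 0.416 = 23.394 Mbps.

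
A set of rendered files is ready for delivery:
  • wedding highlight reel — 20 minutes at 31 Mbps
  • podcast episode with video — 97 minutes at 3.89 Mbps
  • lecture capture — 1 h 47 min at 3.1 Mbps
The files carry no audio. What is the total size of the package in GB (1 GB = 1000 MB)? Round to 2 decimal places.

wedding highlight reel: 31.000 Mbps × 1200 s = 37200.0 Mb
podcast episode with video: 3.890 Mbps × 5820 s = 22639.8 Mb
lecture capture: 3.100 Mbps × 6420 s = 19902.0 Mb
Total: 79741.8 Mb = 9967.7 MB.
= 9.968 GB.

9.97 GB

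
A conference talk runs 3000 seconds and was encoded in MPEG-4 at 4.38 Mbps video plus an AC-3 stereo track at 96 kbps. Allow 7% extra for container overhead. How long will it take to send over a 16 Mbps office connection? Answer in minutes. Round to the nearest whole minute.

Audio: 96 kbps = 0.096 Mbps.
Total bitrate: 4.476 Mbps.
File: 4.476 Mbps × 3000 s = 13428.0 Mb.
With 7% container overhead: ×1.07. → 14368.0 Mb.
At 16 Mbps: 14368.0 / 16 = 898.0 s ≈ 15 minutes.

15 minutes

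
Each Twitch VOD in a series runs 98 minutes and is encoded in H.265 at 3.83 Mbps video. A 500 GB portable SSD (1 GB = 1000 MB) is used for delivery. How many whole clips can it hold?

98 min = 5880 s
Per item: 3.830 Mbps × 5880 s = 22,520 Mb = 2,815 MB.
Capacity: 500 GB = 4,000,000 Mb; 177.62 items → 177 complete.

177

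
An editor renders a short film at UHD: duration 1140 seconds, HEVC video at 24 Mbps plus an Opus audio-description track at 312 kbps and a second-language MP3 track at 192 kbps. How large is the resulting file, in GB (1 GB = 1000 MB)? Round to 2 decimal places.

3.49 GB

Audio total: 312 + 192 = 504 kbps = 0.504 Mbps.
Total bitrate: 24 + 0.504 = 24.504 Mbps.
Stream data: 24.504 Mbps × 1140 s = 27934.6 Mb.
27,935 Mb ÷ 8 = 3,492 MB → 3.492 GB.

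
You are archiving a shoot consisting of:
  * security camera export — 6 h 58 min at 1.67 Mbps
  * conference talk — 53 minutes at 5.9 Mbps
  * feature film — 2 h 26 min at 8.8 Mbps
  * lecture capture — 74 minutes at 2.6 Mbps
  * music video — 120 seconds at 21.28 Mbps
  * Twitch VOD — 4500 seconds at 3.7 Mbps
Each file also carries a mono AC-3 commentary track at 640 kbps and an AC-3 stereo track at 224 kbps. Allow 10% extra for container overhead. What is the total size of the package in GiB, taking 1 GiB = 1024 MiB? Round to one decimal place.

26.7 GiB

Audio total: 640 + 224 = 864 kbps = 0.864 Mbps.
security camera export: 2.534 Mbps × 25080 s × 1.10 = 69908.0 Mb
conference talk: 6.764 Mbps × 3180 s × 1.10 = 23660.5 Mb
feature film: 9.664 Mbps × 8760 s × 1.10 = 93122.3 Mb
lecture capture: 3.464 Mbps × 4440 s × 1.10 = 16918.2 Mb
music video: 22.144 Mbps × 120 s × 1.10 = 2923.0 Mb
Twitch VOD: 4.564 Mbps × 4500 s × 1.10 = 22591.8 Mb
Total: 229123.8 Mb = 28640.5 MB.
= 26.67 GiB.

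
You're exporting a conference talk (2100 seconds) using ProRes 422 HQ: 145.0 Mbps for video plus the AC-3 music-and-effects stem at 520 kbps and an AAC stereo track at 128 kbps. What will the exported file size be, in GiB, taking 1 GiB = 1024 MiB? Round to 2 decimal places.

Audio total: 520 + 128 = 648 kbps = 0.648 Mbps.
Total bitrate: 145.0 + 0.648 = 145.648 Mbps.
Stream data: 145.648 Mbps × 2100 s = 305860.8 Mb.
305,861 Mb = 38,232,600,000 bytes ÷ 1,073,741,824 = 35.61 GiB.

35.61 GiB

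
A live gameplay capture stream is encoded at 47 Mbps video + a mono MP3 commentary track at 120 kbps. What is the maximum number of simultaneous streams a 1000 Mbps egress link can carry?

21

Audio: 120 kbps = 0.120 Mbps.
Per-viewer media rate: 47.120 Mbps.
1000 Mbps = 1,000 Mbps; 1,000 / 47.120 = 21.22 → 21 viewers.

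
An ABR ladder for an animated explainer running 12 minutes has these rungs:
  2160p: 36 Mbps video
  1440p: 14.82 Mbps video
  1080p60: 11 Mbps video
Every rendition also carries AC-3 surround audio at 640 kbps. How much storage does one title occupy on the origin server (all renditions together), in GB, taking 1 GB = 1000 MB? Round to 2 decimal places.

5.74 GB

12 min = 720 s
Audio: 640 kbps = 0.640 Mbps.
Sum of rendition bitrates: (36+0.640) + (14.82+0.640) + (11+0.640) = 63.740 Mbps.
× 720 s = 45,893 Mb = 5,737 MB = 5.737 GB.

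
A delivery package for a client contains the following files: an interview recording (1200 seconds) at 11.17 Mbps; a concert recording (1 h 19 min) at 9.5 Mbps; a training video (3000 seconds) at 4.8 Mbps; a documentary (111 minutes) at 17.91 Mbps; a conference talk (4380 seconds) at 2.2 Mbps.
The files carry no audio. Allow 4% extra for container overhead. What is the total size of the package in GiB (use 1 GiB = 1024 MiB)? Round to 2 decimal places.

24.43 GiB

interview recording: 11.170 Mbps × 1200 s × 1.04 = 13940.2 Mb
concert recording: 9.500 Mbps × 4740 s × 1.04 = 46831.2 Mb
training video: 4.800 Mbps × 3000 s × 1.04 = 14976.0 Mb
documentary: 17.910 Mbps × 6660 s × 1.04 = 124051.8 Mb
conference talk: 2.200 Mbps × 4380 s × 1.04 = 10021.4 Mb
Total: 209820.6 Mb = 26227.6 MB.
= 24.43 GiB.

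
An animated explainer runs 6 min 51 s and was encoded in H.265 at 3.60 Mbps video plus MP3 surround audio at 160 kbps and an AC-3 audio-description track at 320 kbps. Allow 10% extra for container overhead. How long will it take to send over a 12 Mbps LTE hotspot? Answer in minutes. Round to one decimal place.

2.6 minutes

6 min 51 s = 411 s
Audio total: 160 + 320 = 480 kbps = 0.480 Mbps.
Total bitrate: 4.080 Mbps.
File: 4.080 Mbps × 411 s = 1676.9 Mb.
With 10% container overhead: ×1.10. → 1844.6 Mb.
At 12 Mbps: 1844.6 / 12 = 153.7 s ≈ 2.56 minutes.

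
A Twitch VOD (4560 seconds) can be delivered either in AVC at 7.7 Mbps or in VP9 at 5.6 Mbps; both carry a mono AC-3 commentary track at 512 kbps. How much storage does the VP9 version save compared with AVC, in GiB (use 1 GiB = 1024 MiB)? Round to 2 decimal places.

1.11 GiB

Audio: 512 kbps = 0.512 Mbps.
AVC: 8.212 Mbps × 4560 s = 37446.7 Mb = 4.359 GiB.
VP9: 6.112 Mbps × 4560 s = 27870.7 Mb = 3.245 GiB.
Saving: 4.359 − 3.245 = 1.115 GiB.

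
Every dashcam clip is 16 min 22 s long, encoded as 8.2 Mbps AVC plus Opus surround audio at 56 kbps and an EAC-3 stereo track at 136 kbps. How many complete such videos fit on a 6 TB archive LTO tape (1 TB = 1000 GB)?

16 min 22 s = 982 s
Audio total: 56 + 136 = 192 kbps = 0.192 Mbps.
Total bitrate: 8.392 Mbps.
Per item: 8.392 Mbps × 982 s = 8,241 Mb = 1,030 MB.
Capacity: 6 TB = 48,000,000 Mb; 5824.58 items → 5824 complete.

5824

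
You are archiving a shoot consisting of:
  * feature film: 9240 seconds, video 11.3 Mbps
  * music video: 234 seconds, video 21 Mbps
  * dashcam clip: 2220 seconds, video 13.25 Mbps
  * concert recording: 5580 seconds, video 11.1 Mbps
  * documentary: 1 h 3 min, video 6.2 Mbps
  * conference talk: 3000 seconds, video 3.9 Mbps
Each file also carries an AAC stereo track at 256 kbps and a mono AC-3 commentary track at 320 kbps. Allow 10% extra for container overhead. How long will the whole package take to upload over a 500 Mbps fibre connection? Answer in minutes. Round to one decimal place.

9.2 minutes

Audio total: 256 + 320 = 576 kbps = 0.576 Mbps.
feature film: 11.876 Mbps × 9240 s × 1.10 = 120707.7 Mb
music video: 21.576 Mbps × 234 s × 1.10 = 5553.7 Mb
dashcam clip: 13.826 Mbps × 2220 s × 1.10 = 33763.1 Mb
concert recording: 11.676 Mbps × 5580 s × 1.10 = 71667.3 Mb
documentary: 6.776 Mbps × 3780 s × 1.10 = 28174.6 Mb
conference talk: 4.476 Mbps × 3000 s × 1.10 = 14770.8 Mb
Total: 274637.1 Mb = 34329.6 MB.
At 500 Mbps: 274637.1 / 500 = 549 s ≈ 9.15 minutes.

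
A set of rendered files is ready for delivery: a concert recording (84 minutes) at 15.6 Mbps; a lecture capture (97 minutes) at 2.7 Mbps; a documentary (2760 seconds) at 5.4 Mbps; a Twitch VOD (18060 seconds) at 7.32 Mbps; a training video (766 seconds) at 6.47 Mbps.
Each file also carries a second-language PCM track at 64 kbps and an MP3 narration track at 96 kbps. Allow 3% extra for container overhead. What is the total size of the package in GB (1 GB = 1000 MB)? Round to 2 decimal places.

Audio total: 64 + 96 = 160 kbps = 0.160 Mbps.
concert recording: 15.760 Mbps × 5040 s × 1.03 = 81813.3 Mb
lecture capture: 2.860 Mbps × 5820 s × 1.03 = 17144.6 Mb
documentary: 5.560 Mbps × 2760 s × 1.03 = 15806.0 Mb
Twitch VOD: 7.480 Mbps × 18060 s × 1.03 = 139141.5 Mb
training video: 6.630 Mbps × 766 s × 1.03 = 5230.9 Mb
Total: 259136.2 Mb = 32392.0 MB.
= 32.39 GB.

32.39 GB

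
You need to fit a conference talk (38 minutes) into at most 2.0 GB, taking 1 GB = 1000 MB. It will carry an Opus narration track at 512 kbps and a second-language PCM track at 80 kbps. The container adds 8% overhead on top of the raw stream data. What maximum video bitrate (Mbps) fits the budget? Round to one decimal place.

5.9 Mbps

Budget: 2.0 GB = 16000.0 Mb.
Stream payload after overhead: 16000.0 / 1.08 = 14814.8 Mb.
38 min = 2280 s
Total bitrate budget: 14814.8 Mb / 2280 s = 6.498 Mbps.
Audio total: 512 + 80 = 592 kbps = 0.592 Mbps.
Video: 6.498 − 0.592 = 5.906 Mbps.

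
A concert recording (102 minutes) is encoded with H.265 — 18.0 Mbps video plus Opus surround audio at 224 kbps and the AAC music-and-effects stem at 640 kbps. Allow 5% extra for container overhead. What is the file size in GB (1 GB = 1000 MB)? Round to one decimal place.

102 min = 6120 s
Audio total: 224 + 640 = 864 kbps = 0.864 Mbps.
Total bitrate: 18.0 + 0.864 = 18.864 Mbps.
Stream data: 18.864 Mbps × 6120 s = 115447.7 Mb.
With 5% container overhead: ×1.05.
121,220 Mb ÷ 8 = 15,153 MB → 15.15 GB.

15.2 GB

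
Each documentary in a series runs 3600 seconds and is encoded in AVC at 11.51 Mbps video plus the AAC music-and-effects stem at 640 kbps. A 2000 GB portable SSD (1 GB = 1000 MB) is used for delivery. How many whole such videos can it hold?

365

Audio: 640 kbps = 0.640 Mbps.
Total bitrate: 12.150 Mbps.
Per item: 12.150 Mbps × 3600 s = 43,740 Mb = 5,468 MB.
Capacity: 2000 GB = 16,000,000 Mb; 365.80 items → 365 complete.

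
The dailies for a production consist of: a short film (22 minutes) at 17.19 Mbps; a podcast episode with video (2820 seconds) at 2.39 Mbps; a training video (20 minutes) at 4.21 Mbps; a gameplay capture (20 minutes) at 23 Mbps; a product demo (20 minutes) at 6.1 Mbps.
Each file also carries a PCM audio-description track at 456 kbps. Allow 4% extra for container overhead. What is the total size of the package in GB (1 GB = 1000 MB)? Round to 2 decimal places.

Audio: 456 kbps = 0.456 Mbps.
short film: 17.646 Mbps × 1320 s × 1.04 = 24224.4 Mb
podcast episode with video: 2.846 Mbps × 2820 s × 1.04 = 8346.7 Mb
training video: 4.666 Mbps × 1200 s × 1.04 = 5823.2 Mb
gameplay capture: 23.456 Mbps × 1200 s × 1.04 = 29273.1 Mb
product demo: 6.556 Mbps × 1200 s × 1.04 = 8181.9 Mb
Total: 75849.3 Mb = 9481.2 MB.
= 9.481 GB.

9.48 GB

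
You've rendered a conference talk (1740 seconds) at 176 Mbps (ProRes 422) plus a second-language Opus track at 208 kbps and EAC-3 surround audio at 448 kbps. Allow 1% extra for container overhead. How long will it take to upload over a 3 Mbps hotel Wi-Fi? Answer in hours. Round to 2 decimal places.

28.75 hours

Audio total: 208 + 448 = 656 kbps = 0.656 Mbps.
Total bitrate: 176.656 Mbps.
File: 176.656 Mbps × 1740 s = 307381.4 Mb.
With 1% container overhead: ×1.01. → 310455.3 Mb.
At 3 Mbps: 310455.3 / 3 = 103485.1 s ≈ 28.7 hours.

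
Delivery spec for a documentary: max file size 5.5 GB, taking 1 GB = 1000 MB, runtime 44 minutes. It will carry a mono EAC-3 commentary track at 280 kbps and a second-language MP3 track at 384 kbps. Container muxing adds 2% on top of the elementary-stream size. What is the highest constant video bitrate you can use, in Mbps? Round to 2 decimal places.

Budget: 5.5 GB = 44000.0 Mb.
Stream payload after overhead: 44000.0 / 1.02 = 43137.3 Mb.
44 min = 2640 s
Total bitrate budget: 43137.3 Mb / 2640 s = 16.340 Mbps.
Audio total: 280 + 384 = 664 kbps = 0.664 Mbps.
Video: 16.340 − 0.664 = 15.676 Mbps.

15.68 Mbps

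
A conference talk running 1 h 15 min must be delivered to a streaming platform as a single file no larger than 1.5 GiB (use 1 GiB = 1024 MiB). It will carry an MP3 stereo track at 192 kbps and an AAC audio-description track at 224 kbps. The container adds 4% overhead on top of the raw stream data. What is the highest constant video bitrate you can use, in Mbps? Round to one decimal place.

2.3 Mbps

Budget: 1.5 GiB = 12884.9 Mb.
Stream payload after overhead: 12884.9 / 1.04 = 12389.3 Mb.
1 h 15 min = 75 min = 4500 s
Total bitrate budget: 12389.3 Mb / 4500 s = 2.753 Mbps.
Audio total: 192 + 224 = 416 kbps = 0.416 Mbps.
Video: 2.753 − 0.416 = 2.337 Mbps.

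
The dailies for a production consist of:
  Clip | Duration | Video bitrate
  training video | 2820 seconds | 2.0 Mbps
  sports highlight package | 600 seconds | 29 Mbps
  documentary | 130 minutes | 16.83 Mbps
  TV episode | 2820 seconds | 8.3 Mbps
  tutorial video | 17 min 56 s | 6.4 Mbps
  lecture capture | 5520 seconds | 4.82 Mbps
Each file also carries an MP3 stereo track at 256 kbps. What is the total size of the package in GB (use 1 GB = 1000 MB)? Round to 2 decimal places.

Audio: 256 kbps = 0.256 Mbps.
training video: 2.256 Mbps × 2820 s = 6361.9 Mb
sports highlight package: 29.256 Mbps × 600 s = 17553.6 Mb
documentary: 17.086 Mbps × 7800 s = 133270.8 Mb
TV episode: 8.556 Mbps × 2820 s = 24127.9 Mb
tutorial video: 6.656 Mbps × 1076 s = 7161.9 Mb
lecture capture: 5.076 Mbps × 5520 s = 28019.5 Mb
Total: 216495.6 Mb = 27062.0 MB.
= 27.06 GB.

27.06 GB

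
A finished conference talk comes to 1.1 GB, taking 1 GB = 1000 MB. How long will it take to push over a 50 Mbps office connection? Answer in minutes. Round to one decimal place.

File: 1.1 GB = 8800.0 Mb.
At 50 Mbps: 8800.0 / 50 = 176.0 s ≈ 2.93 minutes.

2.9 minutes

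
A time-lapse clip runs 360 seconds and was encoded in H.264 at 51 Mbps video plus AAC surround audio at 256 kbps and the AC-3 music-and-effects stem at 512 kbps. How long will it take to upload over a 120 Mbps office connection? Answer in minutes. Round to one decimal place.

Audio total: 256 + 512 = 768 kbps = 0.768 Mbps.
Total bitrate: 51.768 Mbps.
File: 51.768 Mbps × 360 s = 18636.5 Mb.
At 120 Mbps: 18636.5 / 120 = 155.3 s ≈ 2.59 minutes.

2.6 minutes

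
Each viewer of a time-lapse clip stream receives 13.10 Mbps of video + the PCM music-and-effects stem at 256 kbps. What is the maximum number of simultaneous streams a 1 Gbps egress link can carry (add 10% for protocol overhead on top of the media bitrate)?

68

Audio: 256 kbps = 0.256 Mbps.
Per-viewer media rate: 13.356 Mbps.
On the wire with 10% overhead: 14.692 Mbps.
1 Gbps = 1,000 Mbps; 1,000 / 14.692 = 68.07 → 68 viewers.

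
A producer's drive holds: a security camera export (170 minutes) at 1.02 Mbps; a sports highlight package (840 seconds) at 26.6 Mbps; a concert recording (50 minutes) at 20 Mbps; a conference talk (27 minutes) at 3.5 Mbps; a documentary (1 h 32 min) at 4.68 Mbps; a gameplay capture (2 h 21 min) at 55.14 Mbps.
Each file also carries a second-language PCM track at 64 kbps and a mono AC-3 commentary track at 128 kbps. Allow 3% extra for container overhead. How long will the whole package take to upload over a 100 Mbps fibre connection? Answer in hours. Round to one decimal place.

Audio total: 64 + 128 = 192 kbps = 0.192 Mbps.
security camera export: 1.212 Mbps × 10200 s × 1.03 = 12733.3 Mb
sports highlight package: 26.792 Mbps × 840 s × 1.03 = 23180.4 Mb
concert recording: 20.192 Mbps × 3000 s × 1.03 = 62393.3 Mb
conference talk: 3.692 Mbps × 1620 s × 1.03 = 6160.5 Mb
documentary: 4.872 Mbps × 5520 s × 1.03 = 27700.2 Mb
gameplay capture: 55.332 Mbps × 8460 s × 1.03 = 482152.0 Mb
Total: 614319.7 Mb = 76790.0 MB.
At 100 Mbps: 614319.7 / 100 = 6143 s ≈ 1.71 hours.

1.7 hours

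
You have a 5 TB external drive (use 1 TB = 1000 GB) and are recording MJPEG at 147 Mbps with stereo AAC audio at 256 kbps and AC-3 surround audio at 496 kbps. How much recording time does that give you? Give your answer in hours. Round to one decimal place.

Audio total: 256 + 496 = 752 kbps = 0.752 Mbps.
Total bitrate: 147 + 0.752 = 147.752 Mbps.
Capacity: 5 TB = 40,000,000 Mb.
Recording time: 40,000,000 / 147.752 = 270,724 s ≈ 75.2 hours.

75.2 hours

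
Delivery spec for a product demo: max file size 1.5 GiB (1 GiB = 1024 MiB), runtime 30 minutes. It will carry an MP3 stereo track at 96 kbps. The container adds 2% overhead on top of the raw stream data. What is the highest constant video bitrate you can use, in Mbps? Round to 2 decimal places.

6.92 Mbps

Budget: 1.5 GiB = 12884.9 Mb.
Stream payload after overhead: 12884.9 / 1.02 = 12632.3 Mb.
30 min = 1800 s
Total bitrate budget: 12632.3 Mb / 1800 s = 7.018 Mbps.
Audio: 96 kbps = 0.096 Mbps.
Video: 7.018 − 0.096 = 6.922 Mbps.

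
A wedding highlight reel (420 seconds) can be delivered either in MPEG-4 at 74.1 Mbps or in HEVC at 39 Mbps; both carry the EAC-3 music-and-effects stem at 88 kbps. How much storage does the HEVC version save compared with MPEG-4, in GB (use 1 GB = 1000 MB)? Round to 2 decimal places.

Audio: 88 kbps = 0.088 Mbps.
MPEG-4: 74.188 Mbps × 420 s = 31159.0 Mb = 3.895 GB.
HEVC: 39.088 Mbps × 420 s = 16417.0 Mb = 2.052 GB.
Saving: 3.895 − 2.052 = 1.843 GB.

1.84 GB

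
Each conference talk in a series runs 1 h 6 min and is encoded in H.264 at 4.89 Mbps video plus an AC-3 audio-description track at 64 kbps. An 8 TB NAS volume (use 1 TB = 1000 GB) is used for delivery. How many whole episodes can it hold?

3262

1 h 6 min = 66 min = 3960 s
Audio: 64 kbps = 0.064 Mbps.
Total bitrate: 4.954 Mbps.
Per item: 4.954 Mbps × 3960 s = 19,618 Mb = 2,452 MB.
Capacity: 8 TB = 64,000,000 Mb; 3262.34 items → 3262 complete.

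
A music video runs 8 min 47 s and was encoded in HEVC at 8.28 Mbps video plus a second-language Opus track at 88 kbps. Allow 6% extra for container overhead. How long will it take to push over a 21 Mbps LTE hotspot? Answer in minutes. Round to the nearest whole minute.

4 minutes

8 min 47 s = 527 s
Audio: 88 kbps = 0.088 Mbps.
Total bitrate: 8.368 Mbps.
File: 8.368 Mbps × 527 s = 4409.9 Mb.
With 6% container overhead: ×1.06. → 4674.5 Mb.
At 21 Mbps: 4674.5 / 21 = 222.6 s ≈ 3.71 minutes.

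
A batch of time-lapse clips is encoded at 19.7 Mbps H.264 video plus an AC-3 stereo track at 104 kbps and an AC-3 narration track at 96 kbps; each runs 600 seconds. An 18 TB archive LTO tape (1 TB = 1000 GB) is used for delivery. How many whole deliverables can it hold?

12060

Audio total: 104 + 96 = 200 kbps = 0.200 Mbps.
Total bitrate: 19.900 Mbps.
Per item: 19.900 Mbps × 600 s = 11,940 Mb = 1,492 MB.
Capacity: 18 TB = 144,000,000 Mb; 12060.30 items → 12060 complete.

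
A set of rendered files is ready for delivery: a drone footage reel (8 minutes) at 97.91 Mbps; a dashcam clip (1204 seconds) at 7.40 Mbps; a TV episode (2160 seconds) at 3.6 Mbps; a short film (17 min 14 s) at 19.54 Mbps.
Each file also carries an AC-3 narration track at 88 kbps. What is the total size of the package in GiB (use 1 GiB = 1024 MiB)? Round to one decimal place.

9.8 GiB

Audio: 88 kbps = 0.088 Mbps.
drone footage reel: 97.998 Mbps × 480 s = 47039.0 Mb
dashcam clip: 7.488 Mbps × 1204 s = 9015.6 Mb
TV episode: 3.688 Mbps × 2160 s = 7966.1 Mb
short film: 19.628 Mbps × 1034 s = 20295.4 Mb
Total: 84316.0 Mb = 10539.5 MB.
= 9.816 GiB.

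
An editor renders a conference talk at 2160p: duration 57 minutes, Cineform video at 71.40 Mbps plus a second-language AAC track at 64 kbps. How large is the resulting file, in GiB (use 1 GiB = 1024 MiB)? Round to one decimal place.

28.5 GiB

57 min = 3420 s
Audio: 64 kbps = 0.064 Mbps.
Total bitrate: 71.40 + 0.064 = 71.464 Mbps.
Stream data: 71.464 Mbps × 3420 s = 244406.9 Mb.
244,407 Mb = 30,550,860,000 bytes ÷ 1,073,741,824 = 28.45 GiB.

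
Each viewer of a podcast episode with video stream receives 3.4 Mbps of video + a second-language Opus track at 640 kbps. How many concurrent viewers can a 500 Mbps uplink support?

123

Audio: 640 kbps = 0.640 Mbps.
Per-viewer media rate: 4.040 Mbps.
500 Mbps = 500.0 Mbps; 500.0 / 4.040 = 123.76 → 123 viewers.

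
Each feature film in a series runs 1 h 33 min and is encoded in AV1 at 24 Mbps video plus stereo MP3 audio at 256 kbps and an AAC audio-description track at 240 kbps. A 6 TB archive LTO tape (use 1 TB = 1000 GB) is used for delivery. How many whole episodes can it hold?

351

1 h 33 min = 93 min = 5580 s
Audio total: 256 + 240 = 496 kbps = 0.496 Mbps.
Total bitrate: 24.496 Mbps.
Per item: 24.496 Mbps × 5580 s = 136,688 Mb = 17,086 MB.
Capacity: 6 TB = 48,000,000 Mb; 351.17 items → 351 complete.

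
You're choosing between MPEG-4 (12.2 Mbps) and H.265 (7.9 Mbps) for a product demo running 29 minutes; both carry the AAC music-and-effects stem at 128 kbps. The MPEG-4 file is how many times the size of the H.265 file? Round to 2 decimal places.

1.54

29 min = 1740 s
Audio: 128 kbps = 0.128 Mbps.
MPEG-4: 12.328 Mbps × 1740 s = 21450.7 Mb = 2.497 GiB.
H.265: 8.028 Mbps × 1740 s = 13968.7 Mb = 1.626 GiB.
Ratio: 2.497 / 1.626 = 1.536.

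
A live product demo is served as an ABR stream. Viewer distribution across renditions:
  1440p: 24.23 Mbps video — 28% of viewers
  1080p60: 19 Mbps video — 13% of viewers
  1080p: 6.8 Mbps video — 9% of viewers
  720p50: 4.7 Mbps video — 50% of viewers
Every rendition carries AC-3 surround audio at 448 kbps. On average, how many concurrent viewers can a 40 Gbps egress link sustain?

Audio: 448 kbps = 0.448 Mbps.
Average per-viewer bitrate: 0.28×24.678 + 0.13×19.448 + 0.09×7.248 + 0.50×5.148 = 12.664 Mbps.
40 Gbps = 40,000 Mbps; 40,000 / 12.664 = 3158.46 → 3158.

3158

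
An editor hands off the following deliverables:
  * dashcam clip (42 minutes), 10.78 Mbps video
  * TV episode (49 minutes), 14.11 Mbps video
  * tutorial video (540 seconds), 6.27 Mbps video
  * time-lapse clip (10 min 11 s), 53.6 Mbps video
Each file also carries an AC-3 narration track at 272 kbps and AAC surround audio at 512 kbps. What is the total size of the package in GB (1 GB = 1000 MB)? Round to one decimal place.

13.7 GB

Audio total: 272 + 512 = 784 kbps = 0.784 Mbps.
dashcam clip: 11.564 Mbps × 2520 s = 29141.3 Mb
TV episode: 14.894 Mbps × 2940 s = 43788.4 Mb
tutorial video: 7.054 Mbps × 540 s = 3809.2 Mb
time-lapse clip: 54.384 Mbps × 611 s = 33228.6 Mb
Total: 109967.4 Mb = 13745.9 MB.
= 13.75 GB.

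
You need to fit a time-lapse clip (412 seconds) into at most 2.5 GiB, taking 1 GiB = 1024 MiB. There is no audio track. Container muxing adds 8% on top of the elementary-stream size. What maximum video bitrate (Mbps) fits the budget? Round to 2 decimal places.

48.26 Mbps

Budget: 2.5 GiB = 21474.8 Mb.
Stream payload after overhead: 21474.8 / 1.08 = 19884.1 Mb.
Total bitrate budget: 19884.1 Mb / 412 s = 48.262 Mbps.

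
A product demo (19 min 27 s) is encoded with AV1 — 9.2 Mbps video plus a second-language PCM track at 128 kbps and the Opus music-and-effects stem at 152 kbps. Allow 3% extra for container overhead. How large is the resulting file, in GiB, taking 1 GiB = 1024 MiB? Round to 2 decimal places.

1.33 GiB

19 min 27 s = 1167 s
Audio total: 128 + 152 = 280 kbps = 0.280 Mbps.
Total bitrate: 9.2 + 0.280 = 9.480 Mbps.
Stream data: 9.480 Mbps × 1167 s = 11063.2 Mb.
With 3% container overhead: ×1.03.
11,395 Mb = 1,424,381,850 bytes ÷ 1,073,741,824 = 1.327 GiB.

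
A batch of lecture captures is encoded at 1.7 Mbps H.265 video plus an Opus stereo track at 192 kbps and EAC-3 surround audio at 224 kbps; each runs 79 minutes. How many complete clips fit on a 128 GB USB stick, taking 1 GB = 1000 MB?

102

79 min = 4740 s
Audio total: 192 + 224 = 416 kbps = 0.416 Mbps.
Total bitrate: 2.116 Mbps.
Per item: 2.116 Mbps × 4740 s = 10,030 Mb = 1,254 MB.
Capacity: 128 GB = 1,024,000 Mb; 102.10 items → 102 complete.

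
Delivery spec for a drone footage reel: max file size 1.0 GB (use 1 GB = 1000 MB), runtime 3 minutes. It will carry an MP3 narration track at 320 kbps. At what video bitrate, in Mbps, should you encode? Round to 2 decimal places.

Budget: 1.0 GB = 8000.0 Mb.
3 min = 180 s
Total bitrate budget: 8000.0 Mb / 180 s = 44.444 Mbps.
Audio: 320 kbps = 0.320 Mbps.
Video: 44.444 − 0.320 = 44.124 Mbps.

44.12 Mbps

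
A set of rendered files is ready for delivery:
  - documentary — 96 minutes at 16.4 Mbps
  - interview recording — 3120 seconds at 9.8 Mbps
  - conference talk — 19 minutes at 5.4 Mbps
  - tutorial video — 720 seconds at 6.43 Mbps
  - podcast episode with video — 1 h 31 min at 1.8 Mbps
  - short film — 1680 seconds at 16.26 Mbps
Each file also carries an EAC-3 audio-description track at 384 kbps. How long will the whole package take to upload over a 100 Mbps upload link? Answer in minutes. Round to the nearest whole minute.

Audio: 384 kbps = 0.384 Mbps.
documentary: 16.784 Mbps × 5760 s = 96675.8 Mb
interview recording: 10.184 Mbps × 3120 s = 31774.1 Mb
conference talk: 5.784 Mbps × 1140 s = 6593.8 Mb
tutorial video: 6.814 Mbps × 720 s = 4906.1 Mb
podcast episode with video: 2.184 Mbps × 5460 s = 11924.6 Mb
short film: 16.644 Mbps × 1680 s = 27961.9 Mb
Total: 179836.3 Mb = 22479.5 MB.
At 100 Mbps: 179836.3 / 100 = 1798 s ≈ 30 minutes.

30 minutes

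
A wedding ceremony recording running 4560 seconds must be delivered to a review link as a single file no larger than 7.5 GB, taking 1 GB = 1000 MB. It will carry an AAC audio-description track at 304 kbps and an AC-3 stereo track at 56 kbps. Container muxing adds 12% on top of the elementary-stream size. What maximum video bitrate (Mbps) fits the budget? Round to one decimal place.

Budget: 7.5 GB = 60000.0 Mb.
Stream payload after overhead: 60000.0 / 1.12 = 53571.4 Mb.
Total bitrate budget: 53571.4 Mb / 4560 s = 11.748 Mbps.
Audio total: 304 + 56 = 360 kbps = 0.360 Mbps.
Video: 11.748 − 0.360 = 11.388 Mbps.

11.4 Mbps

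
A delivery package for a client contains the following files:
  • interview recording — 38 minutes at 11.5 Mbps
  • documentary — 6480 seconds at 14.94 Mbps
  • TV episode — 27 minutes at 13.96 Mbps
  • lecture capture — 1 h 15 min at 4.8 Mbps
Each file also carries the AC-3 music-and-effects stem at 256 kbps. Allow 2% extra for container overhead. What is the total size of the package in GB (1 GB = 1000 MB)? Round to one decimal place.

21.8 GB

Audio: 256 kbps = 0.256 Mbps.
interview recording: 11.756 Mbps × 2280 s × 1.02 = 27339.8 Mb
documentary: 15.196 Mbps × 6480 s × 1.02 = 100439.5 Mb
TV episode: 14.216 Mbps × 1620 s × 1.02 = 23490.5 Mb
lecture capture: 5.056 Mbps × 4500 s × 1.02 = 23207.0 Mb
Total: 174476.8 Mb = 21809.6 MB.
= 21.81 GB.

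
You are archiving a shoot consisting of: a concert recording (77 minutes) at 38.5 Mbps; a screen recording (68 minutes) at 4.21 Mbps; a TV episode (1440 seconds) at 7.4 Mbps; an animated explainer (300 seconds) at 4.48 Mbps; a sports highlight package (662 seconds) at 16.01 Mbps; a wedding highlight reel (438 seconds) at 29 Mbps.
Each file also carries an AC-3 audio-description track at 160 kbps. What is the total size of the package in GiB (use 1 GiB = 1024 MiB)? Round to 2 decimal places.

27.03 GiB

Audio: 160 kbps = 0.160 Mbps.
concert recording: 38.660 Mbps × 4620 s = 178609.2 Mb
screen recording: 4.370 Mbps × 4080 s = 17829.6 Mb
TV episode: 7.560 Mbps × 1440 s = 10886.4 Mb
animated explainer: 4.640 Mbps × 300 s = 1392.0 Mb
sports highlight package: 16.170 Mbps × 662 s = 10704.5 Mb
wedding highlight reel: 29.160 Mbps × 438 s = 12772.1 Mb
Total: 232193.8 Mb = 29024.2 MB.
= 27.03 GiB.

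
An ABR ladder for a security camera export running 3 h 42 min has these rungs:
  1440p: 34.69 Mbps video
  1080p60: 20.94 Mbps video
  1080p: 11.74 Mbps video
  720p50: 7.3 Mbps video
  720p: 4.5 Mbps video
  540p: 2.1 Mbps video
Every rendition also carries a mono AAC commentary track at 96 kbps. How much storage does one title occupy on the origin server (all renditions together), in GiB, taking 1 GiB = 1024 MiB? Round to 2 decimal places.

3 h 42 min = 222 min = 13320 s
Audio: 96 kbps = 0.096 Mbps.
Sum of rendition bitrates: (34.69+0.096) + (20.94+0.096) + (11.74+0.096) + (7.3+0.096) + (4.5+0.096) + (2.1+0.096) = 81.846 Mbps.
× 13320 s = 1,090,189 Mb = 136,274 MB = 126.9 GiB.

126.91 GiB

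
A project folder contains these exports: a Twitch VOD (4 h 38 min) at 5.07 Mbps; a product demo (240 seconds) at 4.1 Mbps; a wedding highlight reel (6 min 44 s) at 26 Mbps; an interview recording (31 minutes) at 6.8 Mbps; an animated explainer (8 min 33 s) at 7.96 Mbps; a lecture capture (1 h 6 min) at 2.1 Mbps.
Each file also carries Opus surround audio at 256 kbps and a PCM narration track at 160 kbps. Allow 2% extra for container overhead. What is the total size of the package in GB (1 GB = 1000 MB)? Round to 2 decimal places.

Audio total: 256 + 160 = 416 kbps = 0.416 Mbps.
Twitch VOD: 5.486 Mbps × 16680 s × 1.02 = 93336.6 Mb
product demo: 4.516 Mbps × 240 s × 1.02 = 1105.5 Mb
wedding highlight reel: 26.416 Mbps × 404 s × 1.02 = 10885.5 Mb
interview recording: 7.216 Mbps × 1860 s × 1.02 = 13690.2 Mb
animated explainer: 8.376 Mbps × 513 s × 1.02 = 4382.8 Mb
lecture capture: 2.516 Mbps × 3960 s × 1.02 = 10162.6 Mb
Total: 133563.3 Mb = 16695.4 MB.
= 16.70 GB.

16.70 GB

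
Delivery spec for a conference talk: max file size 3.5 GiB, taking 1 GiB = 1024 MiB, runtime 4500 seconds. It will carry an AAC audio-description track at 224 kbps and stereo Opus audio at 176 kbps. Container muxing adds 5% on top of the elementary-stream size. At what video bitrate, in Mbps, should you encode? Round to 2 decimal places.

Budget: 3.5 GiB = 30064.8 Mb.
Stream payload after overhead: 30064.8 / 1.05 = 28633.1 Mb.
Total bitrate budget: 28633.1 Mb / 4500 s = 6.363 Mbps.
Audio total: 224 + 176 = 400 kbps = 0.400 Mbps.
Video: 6.363 − 0.400 = 5.963 Mbps.

5.96 Mbps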